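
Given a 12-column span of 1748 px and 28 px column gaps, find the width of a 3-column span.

416 px

1748 − 11·28 = 1440; ÷12 gives c = 120 px.
3 columns plus 2 column gaps: 360 + 56 = 416 px.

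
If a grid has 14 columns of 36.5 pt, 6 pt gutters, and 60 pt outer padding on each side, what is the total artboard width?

Adding margins, columns and gutters: 120 + 511 + 78 = 709 pt.

709 pt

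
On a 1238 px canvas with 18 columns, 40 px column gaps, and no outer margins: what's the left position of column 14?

Subtracting 17 column gaps of 40 leaves 558 for 18 columns, so c = 31 px.
Before column 14: 13 columns + 13 column gaps.
Offset = 13·(31 + 40) = 13·71 = 923 px.

923 px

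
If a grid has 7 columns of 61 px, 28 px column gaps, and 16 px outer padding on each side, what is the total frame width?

Frame = 2·16 + 7·61 + 6·28 = 32 + 427 + 168 = 627 px.

627 px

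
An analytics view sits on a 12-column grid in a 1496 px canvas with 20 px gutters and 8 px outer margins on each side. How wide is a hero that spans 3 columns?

355 px

Subtract both margins: 1496 − 2·8 = 1480 px.
12c + 11·20 = 1480 → 12c = 1260 → c = 105 px.
Span of 3: 3·105 + 2·20 = 315 + 40 = 355 px.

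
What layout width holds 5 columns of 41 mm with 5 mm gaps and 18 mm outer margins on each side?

261 mm

Total width: 2·18 + 5·41 + 4·5 = 261 mm.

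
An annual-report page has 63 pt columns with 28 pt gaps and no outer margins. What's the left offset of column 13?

No margin, so column 13 starts at 12·(column + gutter) = 12·91 = 1092 pt.

1092 pt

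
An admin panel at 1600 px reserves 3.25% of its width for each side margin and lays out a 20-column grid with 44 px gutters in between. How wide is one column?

33 px

Each margin = 3.25% of 1600 = 52 px; content = 1600 − 2·52 = 1496 px.
20c + 19·44 = 1496 → 20c = 660 → c = 33 px.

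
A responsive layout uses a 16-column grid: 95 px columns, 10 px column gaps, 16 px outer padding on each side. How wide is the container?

Total width: 2·16 + 16·95 + 15·10 = 1702 px.

1702 px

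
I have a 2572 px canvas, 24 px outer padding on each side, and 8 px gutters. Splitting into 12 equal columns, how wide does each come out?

Take off 48 px of margins, leaving 2524 px.
12c + 11·8 = 2524 → 12c = 2436 → c = 203 px.

203 px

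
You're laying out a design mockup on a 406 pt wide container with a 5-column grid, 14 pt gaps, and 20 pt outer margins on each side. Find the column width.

Subtract both margins: 406 − 2·20 = 366 pt.
Subtracting 4 gaps of 14 leaves 310 for 5 columns, so c = 62 pt.

62 pt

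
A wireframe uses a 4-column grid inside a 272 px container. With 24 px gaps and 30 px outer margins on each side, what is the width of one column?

35 px

Content width = 272 − 2·30 = 212 px.
4c + 3·24 = 212 → 4c = 140 → c = 35 px.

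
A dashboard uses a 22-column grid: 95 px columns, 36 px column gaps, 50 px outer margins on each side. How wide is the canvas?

2946 px

Adding margins, columns and gutters: 100 + 2090 + 756 = 2946 px.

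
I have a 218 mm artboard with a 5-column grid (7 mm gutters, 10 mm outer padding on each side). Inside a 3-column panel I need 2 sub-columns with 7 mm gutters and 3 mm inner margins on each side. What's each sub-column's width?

51.5 mm

Take off 20 mm of margins, leaving 198 mm.
Subtracting 4 gutters of 7 leaves 170 for 5 columns, so c = 34 mm.
3-column span = 3·34 + 2·7 = 116 mm.
Inner content = 116 − 2·3 = 110 mm.
Subtracting 1 gutter of 7 leaves 103 for 2 columns, so d = 51.5 mm.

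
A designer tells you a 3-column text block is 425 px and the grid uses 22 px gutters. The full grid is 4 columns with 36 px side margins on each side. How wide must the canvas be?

646 px

Subtracting 2 gutters of 22 leaves 381 for 3 columns, so c = 127 px.
Canvas = 2·36 + 4·127 + 3·22 = 72 + 508 + 66 = 646 px.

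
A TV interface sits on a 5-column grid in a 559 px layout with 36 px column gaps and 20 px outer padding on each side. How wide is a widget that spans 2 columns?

186 px

Content width = 559 − 2·20 = 519 px.
519 − 4·36 = 375; ÷5 gives c = 75 px.
2-column span = 2·75 + 1·36 = 186 px.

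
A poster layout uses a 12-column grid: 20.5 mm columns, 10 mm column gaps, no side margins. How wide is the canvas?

Total width: 12·20.5 + 11·10 = 356 mm.

356 mm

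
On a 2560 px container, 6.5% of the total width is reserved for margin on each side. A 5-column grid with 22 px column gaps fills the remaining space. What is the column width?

427.84 px

Each margin = 6.5% of 2560 = 166.4 px; content = 2560 − 2·166.4 = 2227.2 px.
2227.2 − 4·22 = 2139.2; ÷5 gives c = 427.84 px.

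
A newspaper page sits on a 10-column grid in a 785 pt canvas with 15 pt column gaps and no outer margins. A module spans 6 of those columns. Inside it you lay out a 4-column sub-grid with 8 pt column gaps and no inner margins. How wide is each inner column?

10c + 9·15 = 785 → 10c = 650 → c = 65 pt.
Span of 6: 6·65 + 5·15 = 390 + 75 = 465 pt.
4 columns + 3 column gaps: 4d + 3·8 = 465.
4d = 465 − 24 = 441, so d = 110.25 pt.

110.25 pt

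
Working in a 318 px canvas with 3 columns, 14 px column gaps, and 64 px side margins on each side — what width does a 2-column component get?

122 px

Subtract both margins: 318 − 2·64 = 190 px.
3 columns + 2 column gaps: 3c + 2·14 = 190.
3c = 190 − 28 = 162, so c = 54 px.
Span of 2: 2·54 + 1·14 = 108 + 14 = 122 px.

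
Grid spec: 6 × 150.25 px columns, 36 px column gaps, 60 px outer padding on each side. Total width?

Adding margins, columns and gutters: 120 + 901.5 + 180 = 1201.5 px.

1201.5 px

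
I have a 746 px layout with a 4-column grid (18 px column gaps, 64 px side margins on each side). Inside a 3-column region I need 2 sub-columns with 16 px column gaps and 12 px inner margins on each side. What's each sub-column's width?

Subtract both margins: 746 − 2·64 = 618 px.
618 − 3·18 = 564; ÷4 gives c = 141 px.
3 columns plus 2 column gaps: 423 + 36 = 459 px.
Inner content = 459 − 2·12 = 435 px.
2d + 1·16 = 435 → 2d = 419 → d = 209.5 px.

209.5 px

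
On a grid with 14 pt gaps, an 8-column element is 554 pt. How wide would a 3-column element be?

199 pt

554 − 7·14 = 456; ÷8 gives c = 57 pt.
3-column span = 3·57 + 2·14 = 199 pt.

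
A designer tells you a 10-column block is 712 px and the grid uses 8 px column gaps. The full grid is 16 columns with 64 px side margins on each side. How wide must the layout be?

Subtracting 9 column gaps of 8 leaves 640 for 10 columns, so c = 64 px.
Total width: 2·64 + 16·64 + 15·8 = 1272 px.

1272 px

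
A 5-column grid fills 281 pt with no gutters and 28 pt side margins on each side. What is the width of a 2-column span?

90 pt

Inside the margins: 281 − 56 = 225 pt.
5c = 225 → c = 45 pt.
With no gutters, 2 columns span 2·45 = 90 pt.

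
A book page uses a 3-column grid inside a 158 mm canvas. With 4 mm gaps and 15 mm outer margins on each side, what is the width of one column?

Inside the margins: 158 − 30 = 128 mm.
Subtracting 2 gaps of 4 leaves 120 for 3 columns, so c = 40 mm.

40 mm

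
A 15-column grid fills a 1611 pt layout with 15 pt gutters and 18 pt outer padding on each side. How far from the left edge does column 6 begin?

Content = 1611 − 2·18 = 1575 pt.
Subtracting 14 gutters of 15 leaves 1365 for 15 columns, so c = 91 pt.
Before column 6: the margin + 5 columns + 5 gutters.
Offset = 18 + 5·(91 + 15) = 18 + 530 = 548 pt.

548 pt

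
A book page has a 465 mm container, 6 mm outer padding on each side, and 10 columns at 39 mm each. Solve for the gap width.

7 mm

Inside the margins: 465 − 12 = 453 mm.
Columns use 390 mm, leaving 63 mm across 9 gaps = 7 mm each.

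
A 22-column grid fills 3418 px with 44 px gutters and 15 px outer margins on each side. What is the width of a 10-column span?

1516 px

Inside the margins: 3418 − 30 = 3388 px.
Subtracting 21 gutters of 44 leaves 2464 for 22 columns, so c = 112 px.
10 columns plus 9 gutters: 1120 + 396 = 1516 px.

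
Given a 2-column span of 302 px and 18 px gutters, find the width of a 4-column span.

622 px

Subtracting 1 gutter of 18 leaves 284 for 2 columns, so c = 142 px.
Span of 4: 4·142 + 3·18 = 568 + 54 = 622 px.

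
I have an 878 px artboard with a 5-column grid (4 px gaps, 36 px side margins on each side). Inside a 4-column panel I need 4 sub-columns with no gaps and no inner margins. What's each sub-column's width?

161 px

Outer content = 878 − 2·36 = 806 px.
5c + 4·4 = 806 → 5c = 790 → c = 158 px.
4 columns plus 3 gaps: 632 + 12 = 644 px.
With no gaps, each column is 644/4 = 161 px.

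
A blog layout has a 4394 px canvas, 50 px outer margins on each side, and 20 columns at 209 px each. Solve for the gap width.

Inside the margins: 4394 − 100 = 4294 px.
Columns use 4180 px, leaving 114 px across 19 gaps = 6 px each.

6 px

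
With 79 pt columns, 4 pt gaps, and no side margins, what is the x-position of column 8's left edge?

581 pt

Before column 8: 7 columns + 7 gaps.
Offset = 7·(79 + 4) = 7·83 = 581 pt.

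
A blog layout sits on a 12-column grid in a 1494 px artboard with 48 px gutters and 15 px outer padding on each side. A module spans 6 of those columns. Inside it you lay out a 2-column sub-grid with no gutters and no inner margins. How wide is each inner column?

354 px

Outer content = 1494 − 2·15 = 1464 px.
Subtracting 11 gutters of 48 leaves 936 for 12 columns, so c = 78 px.
Span of 6: 6·78 + 5·48 = 468 + 240 = 708 px.
With no gutters, each column is 708/2 = 354 px.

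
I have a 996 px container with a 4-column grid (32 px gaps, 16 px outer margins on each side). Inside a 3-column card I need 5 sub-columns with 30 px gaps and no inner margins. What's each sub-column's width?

Subtract both margins: 996 − 2·16 = 964 px.
964 − 3·32 = 868; ÷4 gives c = 217 px.
3-column span = 3·217 + 2·32 = 715 px.
5 columns + 4 gaps: 5d + 4·30 = 715.
5d = 715 − 120 = 595, so d = 119 px.

119 px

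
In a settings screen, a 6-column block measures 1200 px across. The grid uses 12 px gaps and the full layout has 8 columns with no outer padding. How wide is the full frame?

1200 − 5·12 = 1140; ÷6 gives c = 190 px.
Total width: 8·190 + 7·12 = 1604 px.

1604 px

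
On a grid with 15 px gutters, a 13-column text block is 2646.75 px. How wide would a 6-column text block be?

1213.5 px

2646.75 − 12·15 = 2466.75; ÷13 gives c = 189.75 px.
6 columns plus 5 gutters: 1138.5 + 75 = 1213.5 px.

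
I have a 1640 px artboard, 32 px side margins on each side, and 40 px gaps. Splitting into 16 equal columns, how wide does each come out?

61 px

Subtract both margins: 1640 − 2·32 = 1576 px.
16 columns + 15 gaps: 16c + 15·40 = 1576.
16c = 1576 − 600 = 976, so c = 61 px.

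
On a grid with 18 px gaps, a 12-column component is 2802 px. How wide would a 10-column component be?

2332 px

2802 − 11·18 = 2604; ÷12 gives c = 217 px.
Span of 10: 10·217 + 9·18 = 2170 + 162 = 2332 px.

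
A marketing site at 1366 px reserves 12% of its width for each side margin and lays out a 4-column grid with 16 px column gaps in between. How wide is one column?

247.54 px

1366 × (1 − 2·12%) = 1366 × 76% = 1038.16 px for the columns.
Subtracting 3 column gaps of 16 leaves 990.16 for 4 columns, so c = 247.54 px.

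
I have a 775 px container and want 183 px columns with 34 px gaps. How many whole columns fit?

3 columns

k columns need k·183 + (k−1)·34 = k·217 − 34.
k·217 − 34 ≤ 775 → k ≤ 809 / 217 ≈ 3.73, so k = 3.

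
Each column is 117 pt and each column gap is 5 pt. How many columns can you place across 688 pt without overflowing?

Each extra column adds 117 + 5 = 122 pt.
(688 + 5) / 122 = 5.68, so 5 columns fit.

5 columns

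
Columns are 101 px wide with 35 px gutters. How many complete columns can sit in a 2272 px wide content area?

16 columns: 16·101 + 15·35 = 2141 px ≤ 2272.
17 columns: 2277 px > 2272. So 16.

16 columns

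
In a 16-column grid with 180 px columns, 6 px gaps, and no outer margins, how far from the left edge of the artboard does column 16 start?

2790 px

Each column+gutter stride is 186 px; with no margin, 15 of them is 2790 px.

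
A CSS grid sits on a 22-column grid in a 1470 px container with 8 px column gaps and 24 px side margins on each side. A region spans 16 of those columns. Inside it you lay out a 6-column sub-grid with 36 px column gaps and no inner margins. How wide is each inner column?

Outer content = 1470 − 2·24 = 1422 px.
1422 − 21·8 = 1254; ÷22 gives c = 57 px.
Span of 16: 16·57 + 15·8 = 912 + 120 = 1032 px.
6 columns + 5 column gaps: 6d + 5·36 = 1032.
6d = 1032 − 180 = 852, so d = 142 px.

142 px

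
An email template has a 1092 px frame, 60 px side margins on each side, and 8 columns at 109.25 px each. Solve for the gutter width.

14 px

Inside the margins: 1092 − 120 = 972 px.
8 columns take 8·109.25 = 874 px; remaining 98 splits into 7 gutters.
g = 98 / 7 = 14 px.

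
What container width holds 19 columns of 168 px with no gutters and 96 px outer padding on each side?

3384 px

Container = 2·96 + 19·168 = 192 + 3192 = 3384 px.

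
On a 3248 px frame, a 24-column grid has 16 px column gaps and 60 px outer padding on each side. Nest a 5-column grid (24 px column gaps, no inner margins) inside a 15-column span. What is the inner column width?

370.6 px

Subtract both margins: 3248 − 2·60 = 3128 px.
Subtracting 23 column gaps of 16 leaves 2760 for 24 columns, so c = 115 px.
15 columns plus 14 column gaps: 1725 + 224 = 1949 px.
1949 − 4·24 = 1853; ÷5 gives d = 370.6 px.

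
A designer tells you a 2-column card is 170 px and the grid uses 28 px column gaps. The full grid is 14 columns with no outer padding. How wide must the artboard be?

2c + 1·28 = 170 → 2c = 142 → c = 71 px.
Total width: 14·71 + 13·28 = 1358 px.

1358 px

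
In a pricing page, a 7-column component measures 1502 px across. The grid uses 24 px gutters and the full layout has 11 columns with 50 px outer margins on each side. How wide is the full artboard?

2474 px

Subtracting 6 gutters of 24 leaves 1358 for 7 columns, so c = 194 px.
Artboard = 2·50 + 11·194 + 10·24 = 100 + 2134 + 240 = 2474 px.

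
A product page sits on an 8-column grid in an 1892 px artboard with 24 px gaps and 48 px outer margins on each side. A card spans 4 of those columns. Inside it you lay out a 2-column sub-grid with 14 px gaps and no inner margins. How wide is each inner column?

436 px

Outer content = 1892 − 2·48 = 1796 px.
Subtracting 7 gaps of 24 leaves 1628 for 8 columns, so c = 203.5 px.
4 columns plus 3 gaps: 814 + 72 = 886 px.
2 columns + 1 gap: 2d + 1·14 = 886.
2d = 886 − 14 = 872, so d = 436 px.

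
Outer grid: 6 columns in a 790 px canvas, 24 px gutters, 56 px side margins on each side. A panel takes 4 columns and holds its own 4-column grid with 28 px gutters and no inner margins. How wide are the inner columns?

90 px

Take off 112 px of margins, leaving 678 px.
6 columns + 5 gutters: 6c + 5·24 = 678.
6c = 678 − 120 = 558, so c = 93 px.
Span of 4: 4·93 + 3·24 = 372 + 72 = 444 px.
4d + 3·28 = 444 → 4d = 360 → d = 90 px.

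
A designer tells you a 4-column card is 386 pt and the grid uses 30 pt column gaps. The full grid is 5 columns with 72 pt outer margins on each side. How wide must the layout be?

386 − 3·30 = 296; ÷4 gives c = 74 pt.
Total width: 2·72 + 5·74 + 4·30 = 634 pt.

634 pt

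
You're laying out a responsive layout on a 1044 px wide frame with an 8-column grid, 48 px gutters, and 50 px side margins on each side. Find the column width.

76 px

Inside the margins: 1044 − 100 = 944 px.
944 − 7·48 = 608; ÷8 gives c = 76 px.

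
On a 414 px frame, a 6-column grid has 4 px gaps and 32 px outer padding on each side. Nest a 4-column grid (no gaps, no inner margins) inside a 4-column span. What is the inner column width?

Take off 64 px of margins, leaving 350 px.
6 columns + 5 gaps: 6c + 5·4 = 350.
6c = 350 − 20 = 330, so c = 55 px.
4-column span = 4·55 + 3·4 = 232 px.
232 / 4 = 58 px per column.

58 px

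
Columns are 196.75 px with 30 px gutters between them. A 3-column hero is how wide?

3 columns plus 2 gutters: 590.25 + 60 = 650.25 px.

650.25 px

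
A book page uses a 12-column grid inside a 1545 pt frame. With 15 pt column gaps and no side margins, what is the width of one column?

Subtracting 11 column gaps of 15 leaves 1380 for 12 columns, so c = 115 pt.

115 pt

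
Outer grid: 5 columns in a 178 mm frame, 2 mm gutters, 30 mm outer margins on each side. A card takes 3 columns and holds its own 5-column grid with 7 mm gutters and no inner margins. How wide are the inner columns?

8.4 mm

Take off 60 mm of margins, leaving 118 mm.
5c + 4·2 = 118 → 5c = 110 → c = 22 mm.
3-column span = 3·22 + 2·2 = 70 mm.
5d + 4·7 = 70 → 5d = 42 → d = 8.4 mm.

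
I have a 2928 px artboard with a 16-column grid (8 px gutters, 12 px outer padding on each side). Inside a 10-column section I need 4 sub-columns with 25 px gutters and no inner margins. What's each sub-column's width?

434.25 px

Take off 24 px of margins, leaving 2904 px.
16 columns + 15 gutters: 16c + 15·8 = 2904.
16c = 2904 − 120 = 2784, so c = 174 px.
10 columns plus 9 gutters: 1740 + 72 = 1812 px.
4 columns + 3 gutters: 4d + 3·25 = 1812.
4d = 1812 − 75 = 1737, so d = 434.25 px.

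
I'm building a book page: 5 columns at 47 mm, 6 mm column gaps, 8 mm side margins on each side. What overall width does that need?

Adding margins, columns and gutters: 16 + 235 + 24 = 275 mm.

275 mm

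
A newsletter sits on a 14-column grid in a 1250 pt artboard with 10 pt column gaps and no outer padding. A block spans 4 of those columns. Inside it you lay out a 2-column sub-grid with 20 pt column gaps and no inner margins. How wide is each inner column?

165 pt

14 columns + 13 column gaps: 14c + 13·10 = 1250.
14c = 1250 − 130 = 1120, so c = 80 pt.
4 columns plus 3 column gaps: 320 + 30 = 350 pt.
2 columns + 1 column gap: 2d + 1·20 = 350.
2d = 350 − 20 = 330, so d = 165 pt.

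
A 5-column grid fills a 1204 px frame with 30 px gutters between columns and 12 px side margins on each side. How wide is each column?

Content width = 1204 − 2·12 = 1180 px.
Subtracting 4 gutters of 30 leaves 1060 for 5 columns, so c = 212 px.

212 px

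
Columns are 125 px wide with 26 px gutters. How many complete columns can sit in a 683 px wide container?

Each extra column adds 125 + 26 = 151 px.
(683 + 26) / 151 = 4.70, so 4 columns fit.

4 columns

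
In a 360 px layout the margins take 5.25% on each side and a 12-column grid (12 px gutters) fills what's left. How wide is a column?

Margins: 5.25% × 360 = 18.9 px each, so content = 360 − 37.8 = 322.2 px.
12c + 11·12 = 322.2 → 12c = 190.2 → c = 15.85 px.

15.85 px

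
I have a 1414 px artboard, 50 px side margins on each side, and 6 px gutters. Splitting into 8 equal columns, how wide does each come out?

Subtract both margins: 1414 − 2·50 = 1314 px.
8c + 7·6 = 1314 → 8c = 1272 → c = 159 px.

159 px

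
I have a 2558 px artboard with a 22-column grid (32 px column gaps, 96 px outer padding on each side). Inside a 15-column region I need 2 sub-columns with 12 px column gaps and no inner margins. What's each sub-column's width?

Outer content = 2558 − 2·96 = 2366 px.
Subtracting 21 column gaps of 32 leaves 1694 for 22 columns, so c = 77 px.
Span of 15: 15·77 + 14·32 = 1155 + 448 = 1603 px.
1603 − 1·12 = 1591; ÷2 gives d = 795.5 px.

795.5 px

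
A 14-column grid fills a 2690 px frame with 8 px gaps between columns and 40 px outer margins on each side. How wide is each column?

Content width = 2690 − 2·40 = 2610 px.
14 columns + 13 gaps: 14c + 13·8 = 2610.
14c = 2610 − 104 = 2506, so c = 179 px.

179 px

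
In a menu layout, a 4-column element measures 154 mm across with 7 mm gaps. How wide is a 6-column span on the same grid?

234.5 mm

4c + 3·7 = 154 → 4c = 133 → c = 33.25 mm.
6 columns plus 5 gaps: 199.5 + 35 = 234.5 mm.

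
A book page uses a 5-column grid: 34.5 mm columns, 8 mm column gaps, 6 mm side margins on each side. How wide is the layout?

216.5 mm

Adding margins, columns and gutters: 12 + 172.5 + 32 = 216.5 mm.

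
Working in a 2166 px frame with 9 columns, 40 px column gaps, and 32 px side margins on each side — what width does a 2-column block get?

Take off 64 px of margins, leaving 2102 px.
2102 − 8·40 = 1782; ÷9 gives c = 198 px.
2-column span = 2·198 + 1·40 = 436 px.

436 px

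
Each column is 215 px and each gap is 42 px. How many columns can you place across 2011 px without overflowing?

Each extra column adds 215 + 42 = 257 px.
(2011 + 42) / 257 = 7.99, so 7 columns fit.

7 columns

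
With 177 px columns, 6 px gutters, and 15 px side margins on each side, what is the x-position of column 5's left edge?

747 px

Before column 5: the margin + 4 columns + 4 gutters.
Offset = 15 + 4·(177 + 6) = 15 + 732 = 747 px.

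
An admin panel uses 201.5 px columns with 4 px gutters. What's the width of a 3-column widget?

Span of 3: 3·201.5 + 2·4 = 604.5 + 8 = 612.5 px.

612.5 px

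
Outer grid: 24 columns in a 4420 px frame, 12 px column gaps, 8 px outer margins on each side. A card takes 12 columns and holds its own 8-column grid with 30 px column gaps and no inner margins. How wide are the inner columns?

248.25 px

Inside the margins: 4420 − 16 = 4404 px.
24 columns + 23 column gaps: 24c + 23·12 = 4404.
24c = 4404 − 276 = 4128, so c = 172 px.
12-column span = 12·172 + 11·12 = 2196 px.
2196 − 7·30 = 1986; ÷8 gives d = 248.25 px.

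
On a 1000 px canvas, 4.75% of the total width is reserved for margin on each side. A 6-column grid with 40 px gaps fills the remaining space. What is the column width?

1000 × (1 − 2·4.75%) = 1000 × 90.5% = 905 px for the columns.
905 − 5·40 = 705; ÷6 gives c = 117.5 px.

117.5 px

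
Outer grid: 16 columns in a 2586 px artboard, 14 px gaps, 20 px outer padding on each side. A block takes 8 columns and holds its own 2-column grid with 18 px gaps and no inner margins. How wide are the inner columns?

Subtract both margins: 2586 − 2·20 = 2546 px.
16 columns + 15 gaps: 16c + 15·14 = 2546.
16c = 2546 − 210 = 2336, so c = 146 px.
8 columns plus 7 gaps: 1168 + 98 = 1266 px.
2d + 1·18 = 1266 → 2d = 1248 → d = 624 px.

624 px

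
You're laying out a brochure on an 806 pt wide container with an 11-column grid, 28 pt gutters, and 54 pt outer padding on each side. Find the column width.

Subtract both margins: 806 − 2·54 = 698 pt.
11c + 10·28 = 698 → 11c = 418 → c = 38 pt.

38 pt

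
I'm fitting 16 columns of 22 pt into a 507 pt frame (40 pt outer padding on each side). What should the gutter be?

Content width = 507 − 2·40 = 427 pt.
16 columns take 16·22 = 352 pt; remaining 75 splits into 15 gutters.
g = 75 / 15 = 5 pt.

5 pt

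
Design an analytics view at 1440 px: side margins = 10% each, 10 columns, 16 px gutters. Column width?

100.8 px

Each margin = 10% of 1440 = 144 px; content = 1440 − 2·144 = 1152 px.
Subtracting 9 gutters of 16 leaves 1008 for 10 columns, so c = 100.8 px.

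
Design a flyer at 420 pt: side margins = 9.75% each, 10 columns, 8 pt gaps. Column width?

Each margin = 9.75% of 420 = 40.95 pt; content = 420 − 2·40.95 = 338.1 pt.
10c + 9·8 = 338.1 → 10c = 266.1 → c = 26.61 pt.

26.61 pt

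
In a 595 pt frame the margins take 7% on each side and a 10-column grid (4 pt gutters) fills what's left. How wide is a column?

Margins: 7% × 595 = 41.65 pt each, so content = 595 − 83.3 = 511.7 pt.
511.7 − 9·4 = 475.7; ÷10 gives c = 47.57 pt.

47.57 pt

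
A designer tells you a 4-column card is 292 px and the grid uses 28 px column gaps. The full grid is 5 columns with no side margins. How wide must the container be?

4 columns + 3 column gaps: 4c + 3·28 = 292.
4c = 292 − 84 = 208, so c = 52 px.
Summing: 260 + 112 = 372 px.

372 px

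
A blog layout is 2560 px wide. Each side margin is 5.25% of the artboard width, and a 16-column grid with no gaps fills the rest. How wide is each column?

143.2 px

Margins: 5.25% × 2560 = 134.4 px each, so content = 2560 − 268.8 = 2291.2 px.
With no gaps, each column is 2291.2/16 = 143.2 px.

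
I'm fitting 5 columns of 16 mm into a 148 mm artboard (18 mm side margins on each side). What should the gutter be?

8 mm

Take off 36 mm of margins, leaving 112 mm.
Columns use 80 mm, leaving 32 mm across 4 gutters = 8 mm each.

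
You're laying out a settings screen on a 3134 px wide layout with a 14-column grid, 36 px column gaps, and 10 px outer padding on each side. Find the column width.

Content width = 3134 − 2·10 = 3114 px.
14c + 13·36 = 3114 → 14c = 2646 → c = 189 px.

189 px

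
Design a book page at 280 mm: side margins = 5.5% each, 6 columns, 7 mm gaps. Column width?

35.7 mm

280 × (1 − 2·5.5%) = 280 × 89% = 249.2 mm for the columns.
6 columns + 5 gaps: 6c + 5·7 = 249.2.
6c = 249.2 − 35 = 214.2, so c = 35.7 mm.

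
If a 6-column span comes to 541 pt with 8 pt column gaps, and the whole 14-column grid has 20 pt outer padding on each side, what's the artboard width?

1313 pt

541 − 5·8 = 501; ÷6 gives c = 83.5 pt.
Total width: 2·20 + 14·83.5 + 13·8 = 1313 pt.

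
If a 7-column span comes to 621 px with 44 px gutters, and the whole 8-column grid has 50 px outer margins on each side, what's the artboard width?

816 px

621 − 6·44 = 357; ÷7 gives c = 51 px.
Artboard = 2·50 + 8·51 + 7·44 = 100 + 408 + 308 = 816 px.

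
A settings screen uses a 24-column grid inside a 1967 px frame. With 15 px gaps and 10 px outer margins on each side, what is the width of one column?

66.75 px

Content width = 1967 − 2·10 = 1947 px.
1947 − 23·15 = 1602; ÷24 gives c = 66.75 px.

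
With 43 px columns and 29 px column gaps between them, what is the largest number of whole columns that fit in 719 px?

10 columns

Each extra column adds 43 + 29 = 72 px.
(719 + 29) / 72 = 10.39, so 10 columns fit.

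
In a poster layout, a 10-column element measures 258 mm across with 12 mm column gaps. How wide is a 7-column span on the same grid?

10 columns + 9 column gaps: 10c + 9·12 = 258.
10c = 258 − 108 = 150, so c = 15 mm.
7 columns plus 6 column gaps: 105 + 72 = 177 mm.

177 mm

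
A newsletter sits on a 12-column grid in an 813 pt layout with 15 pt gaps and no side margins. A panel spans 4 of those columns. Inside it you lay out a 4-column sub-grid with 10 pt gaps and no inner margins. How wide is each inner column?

57.75 pt

813 − 11·15 = 648; ÷12 gives c = 54 pt.
4-column span = 4·54 + 3·15 = 261 pt.
Subtracting 3 gaps of 10 leaves 231 for 4 columns, so d = 57.75 pt.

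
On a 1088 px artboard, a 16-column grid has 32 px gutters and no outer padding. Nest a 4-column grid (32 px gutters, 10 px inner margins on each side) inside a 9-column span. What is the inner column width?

120.5 px

Subtracting 15 gutters of 32 leaves 608 for 16 columns, so c = 38 px.
9 columns plus 8 gutters: 342 + 256 = 598 px.
Inner content = 598 − 2·10 = 578 px.
4 columns + 3 gutters: 4d + 3·32 = 578.
4d = 578 − 96 = 482, so d = 120.5 px.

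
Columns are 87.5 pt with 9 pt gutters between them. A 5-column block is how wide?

473.5 pt

Span of 5: 5·87.5 + 4·9 = 437.5 + 36 = 473.5 pt.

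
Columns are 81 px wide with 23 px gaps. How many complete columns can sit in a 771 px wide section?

7 columns: 7·81 + 6·23 = 705 px ≤ 771.
8 columns: 809 px > 771. So 7.

7 columns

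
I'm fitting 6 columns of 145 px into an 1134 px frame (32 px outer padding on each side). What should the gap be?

Subtract both margins: 1134 − 2·32 = 1070 px.
6 columns take 6·145 = 870 px; remaining 200 splits into 5 gaps.
g = 200 / 5 = 40 px.

40 px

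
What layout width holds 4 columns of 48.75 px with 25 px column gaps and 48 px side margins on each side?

Total width: 2·48 + 4·48.75 + 3·25 = 366 px.

366 px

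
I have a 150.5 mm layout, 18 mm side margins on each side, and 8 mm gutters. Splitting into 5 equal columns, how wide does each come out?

16.5 mm

Subtract both margins: 150.5 − 2·18 = 114.5 mm.
5 columns + 4 gutters: 5c + 4·8 = 114.5.
5c = 114.5 − 32 = 82.5, so c = 16.5 mm.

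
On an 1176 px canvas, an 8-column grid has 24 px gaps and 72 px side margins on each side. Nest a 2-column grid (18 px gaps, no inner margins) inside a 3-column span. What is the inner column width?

177 px

Inside the margins: 1176 − 144 = 1032 px.
8c + 7·24 = 1032 → 8c = 864 → c = 108 px.
3-column span = 3·108 + 2·24 = 372 px.
372 − 1·18 = 354; ÷2 gives d = 177 px.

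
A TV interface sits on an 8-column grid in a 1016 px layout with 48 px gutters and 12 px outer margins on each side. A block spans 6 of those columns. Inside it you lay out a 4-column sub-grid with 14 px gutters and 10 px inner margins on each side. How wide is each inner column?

167.5 px

Inside the margins: 1016 − 24 = 992 px.
8c + 7·48 = 992 → 8c = 656 → c = 82 px.
Span of 6: 6·82 + 5·48 = 492 + 240 = 732 px.
Inner content = 732 − 2·10 = 712 px.
4 columns + 3 gutters: 4d + 3·14 = 712.
4d = 712 − 42 = 670, so d = 167.5 px.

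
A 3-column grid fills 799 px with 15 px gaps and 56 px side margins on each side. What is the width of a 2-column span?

Inside the margins: 799 − 112 = 687 px.
3 columns + 2 gaps: 3c + 2·15 = 687.
3c = 687 − 30 = 657, so c = 219 px.
Span of 2: 2·219 + 1·15 = 438 + 15 = 453 px.

453 px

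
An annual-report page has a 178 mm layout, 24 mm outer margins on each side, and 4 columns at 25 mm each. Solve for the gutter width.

Subtract both margins: 178 − 2·24 = 130 mm.
4·25 + 3g = 130 → 3g = 30 → g = 10 mm.

10 mm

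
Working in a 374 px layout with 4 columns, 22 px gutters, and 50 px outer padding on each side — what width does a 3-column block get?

Subtract both margins: 374 − 2·50 = 274 px.
4 columns + 3 gutters: 4c + 3·22 = 274.
4c = 274 − 66 = 208, so c = 52 px.
Span of 3: 3·52 + 2·22 = 156 + 44 = 200 px.

200 px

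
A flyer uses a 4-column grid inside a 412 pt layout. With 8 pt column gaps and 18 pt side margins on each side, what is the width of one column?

88 pt

Content width = 412 − 2·18 = 376 pt.
4 columns + 3 column gaps: 4c + 3·8 = 376.
4c = 376 − 24 = 352, so c = 88 pt.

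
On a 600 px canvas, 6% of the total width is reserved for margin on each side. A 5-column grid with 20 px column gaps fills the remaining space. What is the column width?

600 × (1 − 2·6%) = 600 × 88% = 528 px for the columns.
Subtracting 4 column gaps of 20 leaves 448 for 5 columns, so c = 89.6 px.

89.6 px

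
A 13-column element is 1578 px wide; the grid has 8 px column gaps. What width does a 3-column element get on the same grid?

13 columns + 12 column gaps: 13c + 12·8 = 1578.
13c = 1578 − 96 = 1482, so c = 114 px.
Span of 3: 3·114 + 2·8 = 342 + 16 = 358 px.

358 px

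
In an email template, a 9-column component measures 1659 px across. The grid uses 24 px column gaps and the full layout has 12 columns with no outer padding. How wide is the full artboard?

2220 px

9 columns + 8 column gaps: 9c + 8·24 = 1659.
9c = 1659 − 192 = 1467, so c = 163 px.
Artboard = 12·163 + 11·24 = 1956 + 264 = 2220 px.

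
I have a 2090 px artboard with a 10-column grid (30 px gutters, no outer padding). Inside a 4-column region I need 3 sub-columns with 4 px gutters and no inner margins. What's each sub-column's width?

Subtracting 9 gutters of 30 leaves 1820 for 10 columns, so c = 182 px.
4 columns plus 3 gutters: 728 + 90 = 818 px.
818 − 2·4 = 810; ÷3 gives d = 270 px.

270 px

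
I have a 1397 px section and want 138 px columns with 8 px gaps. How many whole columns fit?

9 columns: 9·138 + 8·8 = 1306 px ≤ 1397.
10 columns: 1452 px > 1397. So 9.

9 columns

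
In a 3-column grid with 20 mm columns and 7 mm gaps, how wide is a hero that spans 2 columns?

47 mm

2-column span = 2·20 + 1·7 = 47 mm.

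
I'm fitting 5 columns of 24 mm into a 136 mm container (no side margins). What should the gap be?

4 mm

5 columns take 5·24 = 120 mm; remaining 16 splits into 4 gaps.
g = 16 / 4 = 4 mm.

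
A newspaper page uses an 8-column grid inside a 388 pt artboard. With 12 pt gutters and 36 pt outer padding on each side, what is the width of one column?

Content width = 388 − 2·36 = 316 pt.
8c + 7·12 = 316 → 8c = 232 → c = 29 pt.

29 pt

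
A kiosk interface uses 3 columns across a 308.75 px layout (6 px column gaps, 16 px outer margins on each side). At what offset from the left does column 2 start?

Take off 32 px of margins, leaving 276.75 px.
Subtracting 2 column gaps of 6 leaves 264.75 for 3 columns, so c = 88.25 px.
Each column+gutter stride is 94.25 px; 1 of them past the 16 px margin is 16 + 94.25 = 110.25 px.

110.25 px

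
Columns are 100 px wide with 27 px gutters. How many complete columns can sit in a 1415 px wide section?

11 columns

k columns need k·100 + (k−1)·27 = k·127 − 27.
k·127 − 27 ≤ 1415 → k ≤ 1442 / 127 ≈ 11.35, so k = 11.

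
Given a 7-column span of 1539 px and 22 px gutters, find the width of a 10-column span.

2208 px

1539 − 6·22 = 1407; ÷7 gives c = 201 px.
10-column span = 10·201 + 9·22 = 2208 px.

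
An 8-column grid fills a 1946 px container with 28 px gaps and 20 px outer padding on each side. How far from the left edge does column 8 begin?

1712.25 px

Inside the margins: 1946 − 40 = 1906 px.
8c + 7·28 = 1906 → 8c = 1710 → c = 213.75 px.
Each column+gutter stride is 241.75 px; 7 of them past the 20 px margin is 20 + 1692.25 = 1712.25 px.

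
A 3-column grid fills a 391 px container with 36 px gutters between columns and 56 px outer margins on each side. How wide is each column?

69 px

Subtract both margins: 391 − 2·56 = 279 px.
3 columns + 2 gutters: 3c + 2·36 = 279.
3c = 279 − 72 = 207, so c = 69 px.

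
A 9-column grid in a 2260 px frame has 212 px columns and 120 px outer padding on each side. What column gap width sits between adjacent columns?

Subtract both margins: 2260 − 2·120 = 2020 px.
9·212 + 8g = 2020 → 8g = 112 → g = 14 px.

14 px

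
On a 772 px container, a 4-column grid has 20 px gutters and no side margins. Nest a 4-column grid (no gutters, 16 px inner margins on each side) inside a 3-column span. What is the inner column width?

4c + 3·20 = 772 → 4c = 712 → c = 178 px.
Span of 3: 3·178 + 2·20 = 534 + 40 = 574 px.
Inner content = 574 − 2·16 = 542 px.
With no gutters, each column is 542/4 = 135.5 px.

135.5 px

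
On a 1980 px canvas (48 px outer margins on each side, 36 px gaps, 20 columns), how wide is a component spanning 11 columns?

1020 px

Take off 96 px of margins, leaving 1884 px.
1884 − 19·36 = 1200; ÷20 gives c = 60 px.
11-column span = 11·60 + 10·36 = 1020 px.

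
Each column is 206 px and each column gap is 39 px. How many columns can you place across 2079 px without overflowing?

8 columns

8 columns: 8·206 + 7·39 = 1921 px ≤ 2079.
9 columns: 2166 px > 2079. So 8.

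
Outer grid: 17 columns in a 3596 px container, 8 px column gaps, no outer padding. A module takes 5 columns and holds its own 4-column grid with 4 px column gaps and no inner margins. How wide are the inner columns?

260 px

17c + 16·8 = 3596 → 17c = 3468 → c = 204 px.
5-column span = 5·204 + 4·8 = 1052 px.
1052 − 3·4 = 1040; ÷4 gives d = 260 px.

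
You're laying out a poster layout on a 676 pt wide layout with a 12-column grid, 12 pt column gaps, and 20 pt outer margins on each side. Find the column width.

Content width = 676 − 2·20 = 636 pt.
12c + 11·12 = 636 → 12c = 504 → c = 42 pt.

42 pt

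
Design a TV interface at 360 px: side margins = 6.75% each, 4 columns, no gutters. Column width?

Each margin = 6.75% of 360 = 24.3 px; content = 360 − 2·24.3 = 311.4 px.
With no gutters, each column is 311.4/4 = 77.85 px.

77.85 px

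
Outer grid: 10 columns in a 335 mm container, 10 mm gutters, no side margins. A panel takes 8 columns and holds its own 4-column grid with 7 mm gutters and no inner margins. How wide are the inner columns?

61.25 mm

10c + 9·10 = 335 → 10c = 245 → c = 24.5 mm.
8 columns plus 7 gutters: 196 + 70 = 266 mm.
4 columns + 3 gutters: 4d + 3·7 = 266.
4d = 266 − 21 = 245, so d = 61.25 mm.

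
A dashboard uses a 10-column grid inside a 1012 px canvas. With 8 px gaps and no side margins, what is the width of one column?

1012 − 9·8 = 940; ÷10 gives c = 94 px.

94 px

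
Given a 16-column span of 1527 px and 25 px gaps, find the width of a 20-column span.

1915 px

16 columns + 15 gaps: 16c + 15·25 = 1527.
16c = 1527 − 375 = 1152, so c = 72 px.
20-column span = 20·72 + 19·25 = 1915 px.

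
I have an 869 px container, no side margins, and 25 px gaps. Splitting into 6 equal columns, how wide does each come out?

Subtracting 5 gaps of 25 leaves 744 for 6 columns, so c = 124 px.

124 px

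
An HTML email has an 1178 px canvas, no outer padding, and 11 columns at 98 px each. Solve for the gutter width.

10 px

11 columns take 11·98 = 1078 px; remaining 100 splits into 10 gutters.
g = 100 / 10 = 10 px.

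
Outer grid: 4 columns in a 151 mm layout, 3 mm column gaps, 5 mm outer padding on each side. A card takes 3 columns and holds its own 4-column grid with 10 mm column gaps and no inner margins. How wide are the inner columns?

18.75 mm

Outer content = 151 − 2·5 = 141 mm.
4 columns + 3 column gaps: 4c + 3·3 = 141.
4c = 141 − 9 = 132, so c = 33 mm.
3-column span = 3·33 + 2·3 = 105 mm.
105 − 3·10 = 75; ÷4 gives d = 18.75 mm.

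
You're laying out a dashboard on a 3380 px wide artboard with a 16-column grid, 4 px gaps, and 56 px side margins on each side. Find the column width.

Take off 112 px of margins, leaving 3268 px.
Subtracting 15 gaps of 4 leaves 3208 for 16 columns, so c = 200.5 px.

200.5 px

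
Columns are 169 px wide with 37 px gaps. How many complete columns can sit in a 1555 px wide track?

7 columns

Each extra column adds 169 + 37 = 206 px.
(1555 + 37) / 206 = 7.73, so 7 columns fit.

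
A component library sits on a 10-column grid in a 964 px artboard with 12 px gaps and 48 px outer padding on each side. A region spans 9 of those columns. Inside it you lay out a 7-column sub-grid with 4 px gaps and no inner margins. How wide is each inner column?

Outer content = 964 − 2·48 = 868 px.
Subtracting 9 gaps of 12 leaves 760 for 10 columns, so c = 76 px.
9-column span = 9·76 + 8·12 = 780 px.
7 columns + 6 gaps: 7d + 6·4 = 780.
7d = 780 − 24 = 756, so d = 108 px.

108 px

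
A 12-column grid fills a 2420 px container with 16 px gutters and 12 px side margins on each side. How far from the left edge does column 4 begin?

Take off 24 px of margins, leaving 2396 px.
Subtracting 11 gutters of 16 leaves 2220 for 12 columns, so c = 185 px.
Each column+gutter stride is 201 px; 3 of them past the 12 px margin is 12 + 603 = 615 px.

615 px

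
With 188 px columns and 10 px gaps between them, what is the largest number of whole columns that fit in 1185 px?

k columns need k·188 + (k−1)·10 = k·198 − 10.
k·198 − 10 ≤ 1185 → k ≤ 1195 / 198 ≈ 6.04, so k = 6.

6 columns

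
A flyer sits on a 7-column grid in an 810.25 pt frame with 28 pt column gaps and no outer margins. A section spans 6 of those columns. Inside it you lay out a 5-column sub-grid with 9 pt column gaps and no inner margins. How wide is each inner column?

810.25 − 6·28 = 642.25; ÷7 gives c = 91.75 pt.
6-column span = 6·91.75 + 5·28 = 690.5 pt.
5d + 4·9 = 690.5 → 5d = 654.5 → d = 130.9 pt.

130.9 pt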